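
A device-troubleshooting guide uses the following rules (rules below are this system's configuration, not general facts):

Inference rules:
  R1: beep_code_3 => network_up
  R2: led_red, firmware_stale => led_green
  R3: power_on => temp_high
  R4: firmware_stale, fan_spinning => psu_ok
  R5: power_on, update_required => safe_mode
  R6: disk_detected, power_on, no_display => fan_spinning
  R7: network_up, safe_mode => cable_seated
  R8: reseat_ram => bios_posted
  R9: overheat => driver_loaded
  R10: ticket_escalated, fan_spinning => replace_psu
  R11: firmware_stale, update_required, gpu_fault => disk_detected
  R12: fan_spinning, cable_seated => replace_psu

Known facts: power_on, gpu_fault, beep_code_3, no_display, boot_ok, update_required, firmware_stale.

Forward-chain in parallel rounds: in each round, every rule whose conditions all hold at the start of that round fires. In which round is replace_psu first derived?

3

Round 1 — R1, R3, R5, R11, derive network_up, temp_high, safe_mode, disk_detected.
Round 2 — R6, R7, derive fan_spinning, cable_seated.
Round 3 — R4, R12, derive psu_ok, replace_psu.
replace_psu first appears in round 3.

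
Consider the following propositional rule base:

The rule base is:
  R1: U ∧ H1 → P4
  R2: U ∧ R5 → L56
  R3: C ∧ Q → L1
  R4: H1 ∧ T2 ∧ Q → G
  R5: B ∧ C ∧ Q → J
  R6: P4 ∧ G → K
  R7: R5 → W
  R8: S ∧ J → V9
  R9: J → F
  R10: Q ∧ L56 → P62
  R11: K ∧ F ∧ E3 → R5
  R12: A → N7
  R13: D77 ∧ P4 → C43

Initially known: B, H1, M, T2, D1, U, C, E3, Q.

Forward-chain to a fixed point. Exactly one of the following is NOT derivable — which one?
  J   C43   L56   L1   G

Round 1 — R1, R3, R4, R5, derive P4, L1, G, J.
Round 2 — R6, R9, derive K, F.
Round 3 — R11, derive R5.
Round 4 — R2, R7, derive L56, W.
Round 5 — R10, derive P62.
Derived: G (round 1), J (round 1), L56 (round 4), L1 (round 1). C43 never appears in any round.

C43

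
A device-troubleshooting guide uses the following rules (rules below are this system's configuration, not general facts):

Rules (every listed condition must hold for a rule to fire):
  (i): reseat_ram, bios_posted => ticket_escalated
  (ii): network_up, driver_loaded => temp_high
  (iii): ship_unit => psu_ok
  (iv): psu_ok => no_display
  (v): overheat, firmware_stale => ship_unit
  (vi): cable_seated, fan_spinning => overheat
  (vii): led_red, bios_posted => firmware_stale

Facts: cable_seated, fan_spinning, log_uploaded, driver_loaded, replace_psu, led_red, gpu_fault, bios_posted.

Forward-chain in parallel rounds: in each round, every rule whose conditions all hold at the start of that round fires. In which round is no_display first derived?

4

[1] (vi) [cable_seated, fan_spinning => overheat]; (vii) [led_red, bios_posted => firmware_stale]. ⇒ new: overheat, firmware_stale.
[2] (v) [overheat, firmware_stale => ship_unit]. ⇒ new: ship_unit.
[3] (iii) [ship_unit => psu_ok]. ⇒ new: psu_ok.
[4] (iv) [psu_ok => no_display]. ⇒ new: no_display.
no_display first appears in round 4.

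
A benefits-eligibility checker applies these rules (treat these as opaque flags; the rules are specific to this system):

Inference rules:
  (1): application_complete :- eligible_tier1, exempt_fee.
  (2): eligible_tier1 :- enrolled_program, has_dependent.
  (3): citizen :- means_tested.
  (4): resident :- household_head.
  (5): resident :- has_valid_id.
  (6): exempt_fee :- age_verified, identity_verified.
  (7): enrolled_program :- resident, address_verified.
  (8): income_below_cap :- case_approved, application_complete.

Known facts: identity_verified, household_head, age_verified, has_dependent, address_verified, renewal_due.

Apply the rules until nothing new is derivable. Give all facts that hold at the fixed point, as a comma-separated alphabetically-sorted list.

Round 1: (4) [resident :- household_head.]; (6) [exempt_fee :- age_verified, identity_verified.]. New: resident, exempt_fee.
Round 2: (7) [enrolled_program :- resident, address_verified.]. New: enrolled_program.
Round 3: (2) [eligible_tier1 :- enrolled_program, has_dependent.]. New: eligible_tier1.
Round 4: (1) [application_complete :- eligible_tier1, exempt_fee.]. New: application_complete.

address_verified, age_verified, application_complete, eligible_tier1, enrolled_program, exempt_fee, has_dependent, household_head, identity_verified, renewal_due, resident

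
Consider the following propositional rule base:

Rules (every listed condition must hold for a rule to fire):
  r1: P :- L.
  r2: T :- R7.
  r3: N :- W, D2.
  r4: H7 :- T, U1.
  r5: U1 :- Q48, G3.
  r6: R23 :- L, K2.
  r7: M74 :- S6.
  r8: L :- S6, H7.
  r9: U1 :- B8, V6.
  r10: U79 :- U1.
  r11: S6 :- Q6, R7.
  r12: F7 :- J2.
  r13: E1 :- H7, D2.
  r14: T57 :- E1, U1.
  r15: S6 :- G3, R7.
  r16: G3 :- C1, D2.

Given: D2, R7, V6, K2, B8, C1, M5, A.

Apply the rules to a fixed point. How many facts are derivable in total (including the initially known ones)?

Round 1: r2 [T :- R7.]; r9 [U1 :- B8, V6.]; r16 [G3 :- C1, D2.]. Adds T, U1, G3.
Round 2: r4 [H7 :- T, U1.]; r10 [U79 :- U1.]; r15 [S6 :- G3, R7.]. Adds H7, U79, S6.
Round 3: r7 [M74 :- S6.]; r8 [L :- S6, H7.]; r13 [E1 :- H7, D2.]. Adds M74, L, E1.
Round 4: r1 [P :- L.]; r6 [R23 :- L, K2.]; r14 [T57 :- E1, U1.]. Adds P, R23, T57.
Closure: {A, B8, C1, D2, E1, G3, H7, K2, L, M5, M74, P, R23, R7, S6, T, T57, U1, U79, V6} — 20 facts.

20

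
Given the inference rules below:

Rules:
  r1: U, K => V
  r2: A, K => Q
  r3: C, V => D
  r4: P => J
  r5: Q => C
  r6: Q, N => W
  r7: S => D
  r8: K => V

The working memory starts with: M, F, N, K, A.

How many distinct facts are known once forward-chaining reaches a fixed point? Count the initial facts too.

Round 1 — r2, r8, derive Q, V.
Round 2 — r5, r6, derive C, W.
Round 3 — r3, derive D.
Closure: {A, C, D, F, K, M, N, Q, V, W} — 10 facts.

10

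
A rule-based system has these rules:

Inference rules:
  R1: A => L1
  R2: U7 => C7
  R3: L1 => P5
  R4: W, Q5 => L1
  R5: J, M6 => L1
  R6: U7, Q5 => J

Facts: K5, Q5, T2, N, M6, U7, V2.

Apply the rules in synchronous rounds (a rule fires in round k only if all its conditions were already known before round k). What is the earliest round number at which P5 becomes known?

3

Round 1: R2 [U7 => C7]; R6 [U7, Q5 => J]. Adds C7, J.
Round 2: R5 [J, M6 => L1]. Adds L1.
Round 3: R3 [L1 => P5]. Adds P5.
P5 first appears in round 3.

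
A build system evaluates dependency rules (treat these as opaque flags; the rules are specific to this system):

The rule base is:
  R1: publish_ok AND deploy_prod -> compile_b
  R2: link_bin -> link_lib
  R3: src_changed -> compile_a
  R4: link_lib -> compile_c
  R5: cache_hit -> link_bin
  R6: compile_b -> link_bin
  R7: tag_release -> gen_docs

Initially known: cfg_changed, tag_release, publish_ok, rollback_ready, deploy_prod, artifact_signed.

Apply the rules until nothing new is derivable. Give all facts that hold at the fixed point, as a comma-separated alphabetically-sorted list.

Round 1 fires R1, R7, giving compile_b, gen_docs.
Round 2 fires R6, giving link_bin.
Round 3 fires R2, giving link_lib.
Round 4 fires R4, giving compile_c.

artifact_signed, cfg_changed, compile_b, compile_c, deploy_prod, gen_docs, link_bin, link_lib, publish_ok, rollback_ready, tag_release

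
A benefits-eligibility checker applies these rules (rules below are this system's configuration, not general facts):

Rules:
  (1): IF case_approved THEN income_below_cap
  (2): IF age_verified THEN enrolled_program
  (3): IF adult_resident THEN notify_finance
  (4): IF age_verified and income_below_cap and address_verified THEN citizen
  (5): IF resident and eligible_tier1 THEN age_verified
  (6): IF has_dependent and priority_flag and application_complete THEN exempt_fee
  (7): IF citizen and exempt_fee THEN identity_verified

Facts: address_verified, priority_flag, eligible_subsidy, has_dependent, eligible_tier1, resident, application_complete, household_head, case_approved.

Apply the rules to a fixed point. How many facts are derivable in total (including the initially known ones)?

15

[1] (1) [IF case_approved THEN income_below_cap]; (5) [IF resident and eligible_tier1 THEN age_verified]; (6) [IF has_dependent and priority_flag and application_complete THEN exempt_fee]. ⇒ new: income_below_cap, age_verified, exempt_fee.
[2] (2) [IF age_verified THEN enrolled_program]; (4) [IF age_verified and income_below_cap and address_verified THEN citizen]. ⇒ new: enrolled_program, citizen.
[3] (7) [IF citizen and exempt_fee THEN identity_verified]. ⇒ new: identity_verified.
Closure: {address_verified, age_verified, application_complete, case_approved, citizen, eligible_subsidy, eligible_tier1, enrolled_program, exempt_fee, has_dependent, household_head, identity_verified, income_below_cap, priority_flag, resident} — 15 facts.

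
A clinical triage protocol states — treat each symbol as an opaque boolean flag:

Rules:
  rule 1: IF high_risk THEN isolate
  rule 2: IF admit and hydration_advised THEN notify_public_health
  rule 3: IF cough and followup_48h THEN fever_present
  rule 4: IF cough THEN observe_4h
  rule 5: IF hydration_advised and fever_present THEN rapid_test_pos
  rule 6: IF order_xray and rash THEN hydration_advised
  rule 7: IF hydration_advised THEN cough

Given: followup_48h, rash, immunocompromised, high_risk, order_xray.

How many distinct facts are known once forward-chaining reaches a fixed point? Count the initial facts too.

Round 1 — rule 1, rule 6, derive isolate, hydration_advised.
Round 2 — rule 7, derive cough.
Round 3 — rule 3, rule 4, derive fever_present, observe_4h.
Round 4 — rule 5, derive rapid_test_pos.
Closure: {cough, fever_present, followup_48h, high_risk, hydration_advised, immunocompromised, isolate, observe_4h, order_xray, rapid_test_pos, rash} — 11 facts.

11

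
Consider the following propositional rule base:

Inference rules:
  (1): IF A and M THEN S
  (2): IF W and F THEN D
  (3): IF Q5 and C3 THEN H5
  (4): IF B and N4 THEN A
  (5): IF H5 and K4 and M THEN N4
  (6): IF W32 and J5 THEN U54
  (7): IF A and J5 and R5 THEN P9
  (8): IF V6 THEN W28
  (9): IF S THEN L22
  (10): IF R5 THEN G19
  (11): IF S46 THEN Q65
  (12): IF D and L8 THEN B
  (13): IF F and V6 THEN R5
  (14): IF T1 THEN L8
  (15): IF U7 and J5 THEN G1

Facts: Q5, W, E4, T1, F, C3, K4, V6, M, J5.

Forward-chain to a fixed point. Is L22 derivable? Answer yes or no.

yes

Round 1: (2) [IF W and F THEN D]; (3) [IF Q5 and C3 THEN H5]; (8) [IF V6 THEN W28]; (13) [IF F and V6 THEN R5]; (14) [IF T1 THEN L8]. New: D, H5, W28, R5, L8.
Round 2: (5) [IF H5 and K4 and M THEN N4]; (10) [IF R5 THEN G19]; (12) [IF D and L8 THEN B]. New: N4, G19, B.
Round 3: (4) [IF B and N4 THEN A]. New: A.
Round 4: (1) [IF A and M THEN S]; (7) [IF A and J5 and R5 THEN P9]. New: S, P9.
Round 5: (9) [IF S THEN L22]. New: L22.
L22 appears in round 5, so it is derivable.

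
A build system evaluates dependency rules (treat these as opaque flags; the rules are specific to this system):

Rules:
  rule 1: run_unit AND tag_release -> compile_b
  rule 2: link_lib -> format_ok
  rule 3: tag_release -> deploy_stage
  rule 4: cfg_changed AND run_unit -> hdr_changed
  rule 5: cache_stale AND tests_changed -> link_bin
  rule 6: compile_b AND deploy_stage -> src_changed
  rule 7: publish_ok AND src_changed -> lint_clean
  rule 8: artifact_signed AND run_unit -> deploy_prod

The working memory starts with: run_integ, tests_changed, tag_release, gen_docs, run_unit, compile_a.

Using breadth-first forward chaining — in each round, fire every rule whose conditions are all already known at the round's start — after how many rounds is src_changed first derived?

Round 1 — rule 1, rule 3, derive compile_b, deploy_stage.
Round 2 — rule 6, derive src_changed.
src_changed first appears in round 2.

2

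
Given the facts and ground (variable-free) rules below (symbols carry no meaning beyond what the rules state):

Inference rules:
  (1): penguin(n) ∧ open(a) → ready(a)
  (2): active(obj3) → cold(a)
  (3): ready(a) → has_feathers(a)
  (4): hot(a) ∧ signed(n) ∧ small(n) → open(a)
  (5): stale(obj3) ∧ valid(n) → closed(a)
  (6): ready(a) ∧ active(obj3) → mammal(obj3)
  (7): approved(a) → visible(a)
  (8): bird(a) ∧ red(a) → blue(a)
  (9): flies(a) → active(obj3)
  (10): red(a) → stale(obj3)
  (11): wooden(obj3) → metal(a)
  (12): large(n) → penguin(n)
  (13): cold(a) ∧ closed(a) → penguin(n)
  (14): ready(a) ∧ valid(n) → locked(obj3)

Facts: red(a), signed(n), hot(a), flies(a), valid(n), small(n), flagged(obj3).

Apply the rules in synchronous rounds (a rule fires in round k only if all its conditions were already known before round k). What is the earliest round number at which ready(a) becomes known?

4

Round 1: (4) [hot(a) ∧ signed(n) ∧ small(n) → open(a)]; (9) [flies(a) → active(obj3)]; (10) [red(a) → stale(obj3)]. Adds open(a), active(obj3), stale(obj3).
Round 2: (2) [active(obj3) → cold(a)]; (5) [stale(obj3) ∧ valid(n) → closed(a)]. Adds cold(a), closed(a).
Round 3: (13) [cold(a) ∧ closed(a) → penguin(n)]. Adds penguin(n).
Round 4: (1) [penguin(n) ∧ open(a) → ready(a)]. Adds ready(a).
ready(a) first appears in round 4.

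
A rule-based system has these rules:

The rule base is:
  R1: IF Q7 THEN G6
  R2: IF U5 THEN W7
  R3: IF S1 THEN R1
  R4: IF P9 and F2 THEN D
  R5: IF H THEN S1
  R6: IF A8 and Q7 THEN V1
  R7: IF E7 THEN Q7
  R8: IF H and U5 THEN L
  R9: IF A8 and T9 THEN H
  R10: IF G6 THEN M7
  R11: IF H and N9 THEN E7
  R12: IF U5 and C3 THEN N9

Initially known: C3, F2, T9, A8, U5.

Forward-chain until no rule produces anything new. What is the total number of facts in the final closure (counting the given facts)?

16

Round 1 fires R2, R9, R12, giving W7, H, N9.
Round 2 fires R5, R8, R11, giving S1, L, E7.
Round 3 fires R3, R7, giving R1, Q7.
Round 4 fires R1, R6, giving G6, V1.
Round 5 fires R10, giving M7.
Closure: {A8, C3, E7, F2, G6, H, L, M7, N9, Q7, R1, S1, T9, U5, V1, W7} — 16 facts.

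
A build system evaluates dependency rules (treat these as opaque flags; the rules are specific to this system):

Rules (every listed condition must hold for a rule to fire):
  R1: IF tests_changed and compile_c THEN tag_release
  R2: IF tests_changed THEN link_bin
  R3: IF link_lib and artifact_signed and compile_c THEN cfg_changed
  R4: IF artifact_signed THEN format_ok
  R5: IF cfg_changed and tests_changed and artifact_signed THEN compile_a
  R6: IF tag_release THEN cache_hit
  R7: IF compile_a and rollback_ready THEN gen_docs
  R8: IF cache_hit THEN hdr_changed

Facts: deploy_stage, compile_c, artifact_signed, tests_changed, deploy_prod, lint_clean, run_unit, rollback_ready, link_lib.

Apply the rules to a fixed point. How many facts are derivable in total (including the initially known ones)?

17

Round 1 — R1, R2, R3, R4, derive tag_release, link_bin, cfg_changed, format_ok.
Round 2 — R5, R6, derive compile_a, cache_hit.
Round 3 — R7, R8, derive gen_docs, hdr_changed.
Closure: {artifact_signed, cache_hit, cfg_changed, compile_a, compile_c, deploy_prod, deploy_stage, format_ok, gen_docs, hdr_changed, link_bin, link_lib, lint_clean, rollback_ready, run_unit, tag_release, tests_changed} — 17 facts.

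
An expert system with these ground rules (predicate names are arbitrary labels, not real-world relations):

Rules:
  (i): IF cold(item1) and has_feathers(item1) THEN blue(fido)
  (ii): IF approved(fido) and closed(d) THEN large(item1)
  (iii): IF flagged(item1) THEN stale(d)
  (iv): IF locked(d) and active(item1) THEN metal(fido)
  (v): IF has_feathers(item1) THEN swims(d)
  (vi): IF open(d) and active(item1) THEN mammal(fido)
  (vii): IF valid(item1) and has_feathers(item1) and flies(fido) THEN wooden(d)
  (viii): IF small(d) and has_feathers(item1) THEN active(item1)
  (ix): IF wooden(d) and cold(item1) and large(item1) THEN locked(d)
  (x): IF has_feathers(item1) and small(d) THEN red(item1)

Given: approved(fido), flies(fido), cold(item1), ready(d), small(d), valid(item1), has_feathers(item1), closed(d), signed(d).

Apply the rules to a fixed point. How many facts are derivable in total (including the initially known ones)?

Round 1: (i) [IF cold(item1) and has_feathers(item1) THEN blue(fido)]; (ii) [IF approved(fido) and closed(d) THEN large(item1)]; (v) [IF has_feathers(item1) THEN swims(d)]; (vii) [IF valid(item1) and has_feathers(item1) and flies(fido) THEN wooden(d)]; (viii) [IF small(d) and has_feathers(item1) THEN active(item1)]; (x) [IF has_feathers(item1) and small(d) THEN red(item1)]. Adds blue(fido), large(item1), swims(d), wooden(d), active(item1), red(item1).
Round 2: (ix) [IF wooden(d) and cold(item1) and large(item1) THEN locked(d)]. Adds locked(d).
Round 3: (iv) [IF locked(d) and active(item1) THEN metal(fido)]. Adds metal(fido).
Closure: {active(item1), approved(fido), blue(fido), closed(d), cold(item1), flies(fido), has_feathers(item1), large(item1), locked(d), metal(fido), ready(d), red(item1), signed(d), small(d), swims(d), valid(item1), wooden(d)} — 17 facts.

17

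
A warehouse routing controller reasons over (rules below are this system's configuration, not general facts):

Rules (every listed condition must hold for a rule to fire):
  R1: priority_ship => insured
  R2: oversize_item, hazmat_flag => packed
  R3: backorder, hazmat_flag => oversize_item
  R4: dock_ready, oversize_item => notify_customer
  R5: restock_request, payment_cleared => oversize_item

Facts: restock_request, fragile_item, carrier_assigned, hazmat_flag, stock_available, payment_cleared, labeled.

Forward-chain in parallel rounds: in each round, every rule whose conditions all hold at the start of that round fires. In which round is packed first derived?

2

Round 1 fires R5, giving oversize_item.
Round 2 fires R2, giving packed.
packed first appears in round 2.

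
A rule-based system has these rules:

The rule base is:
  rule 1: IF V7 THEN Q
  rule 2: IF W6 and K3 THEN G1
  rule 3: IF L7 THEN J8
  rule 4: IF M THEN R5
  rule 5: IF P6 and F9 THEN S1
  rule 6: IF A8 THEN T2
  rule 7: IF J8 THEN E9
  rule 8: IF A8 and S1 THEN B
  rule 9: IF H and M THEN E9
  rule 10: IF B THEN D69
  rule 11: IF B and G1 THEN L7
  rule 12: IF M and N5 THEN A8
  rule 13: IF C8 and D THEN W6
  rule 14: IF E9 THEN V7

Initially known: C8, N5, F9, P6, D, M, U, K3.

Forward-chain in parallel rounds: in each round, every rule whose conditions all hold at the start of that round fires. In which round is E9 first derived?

Round 1 — rule 4, rule 5, rule 12, rule 13, derive R5, S1, A8, W6.
Round 2 — rule 2, rule 6, rule 8, derive G1, T2, B.
Round 3 — rule 10, rule 11, derive D69, L7.
Round 4 — rule 3, derive J8.
Round 5 — rule 7, derive E9.
E9 first appears in round 5.

5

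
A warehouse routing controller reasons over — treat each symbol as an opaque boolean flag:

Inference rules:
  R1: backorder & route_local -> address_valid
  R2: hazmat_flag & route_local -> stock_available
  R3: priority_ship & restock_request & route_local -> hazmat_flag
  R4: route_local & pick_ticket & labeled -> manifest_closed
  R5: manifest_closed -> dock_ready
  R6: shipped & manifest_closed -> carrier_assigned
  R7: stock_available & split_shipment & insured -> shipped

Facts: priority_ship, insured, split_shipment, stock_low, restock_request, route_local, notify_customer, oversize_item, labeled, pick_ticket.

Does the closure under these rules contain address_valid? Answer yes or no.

no

[1] R3 [priority_ship & restock_request & route_local -> hazmat_flag]; R4 [route_local & pick_ticket & labeled -> manifest_closed]. ⇒ new: hazmat_flag, manifest_closed.
[2] R2 [hazmat_flag & route_local -> stock_available]; R5 [manifest_closed -> dock_ready]. ⇒ new: stock_available, dock_ready.
[3] R7 [stock_available & split_shipment & insured -> shipped]. ⇒ new: shipped.
[4] R6 [shipped & manifest_closed -> carrier_assigned]. ⇒ new: carrier_assigned.
Fixed point reached. address_valid is concluded only by R1; R1 needs backorder (never derived).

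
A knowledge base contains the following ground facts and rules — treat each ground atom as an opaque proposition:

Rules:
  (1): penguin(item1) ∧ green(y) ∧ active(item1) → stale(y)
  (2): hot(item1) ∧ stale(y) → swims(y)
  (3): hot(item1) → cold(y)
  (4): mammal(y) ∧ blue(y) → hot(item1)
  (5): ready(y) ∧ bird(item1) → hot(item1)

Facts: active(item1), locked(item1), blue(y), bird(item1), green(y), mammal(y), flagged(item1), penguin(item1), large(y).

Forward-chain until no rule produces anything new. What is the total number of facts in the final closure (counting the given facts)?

[1] (1) [penguin(item1) ∧ green(y) ∧ active(item1) → stale(y)]; (4) [mammal(y) ∧ blue(y) → hot(item1)]. ⇒ new: stale(y), hot(item1).
[2] (2) [hot(item1) ∧ stale(y) → swims(y)]; (3) [hot(item1) → cold(y)]. ⇒ new: swims(y), cold(y).
Closure: {active(item1), bird(item1), blue(y), cold(y), flagged(item1), green(y), hot(item1), large(y), locked(item1), mammal(y), penguin(item1), stale(y), swims(y)} — 13 facts.

13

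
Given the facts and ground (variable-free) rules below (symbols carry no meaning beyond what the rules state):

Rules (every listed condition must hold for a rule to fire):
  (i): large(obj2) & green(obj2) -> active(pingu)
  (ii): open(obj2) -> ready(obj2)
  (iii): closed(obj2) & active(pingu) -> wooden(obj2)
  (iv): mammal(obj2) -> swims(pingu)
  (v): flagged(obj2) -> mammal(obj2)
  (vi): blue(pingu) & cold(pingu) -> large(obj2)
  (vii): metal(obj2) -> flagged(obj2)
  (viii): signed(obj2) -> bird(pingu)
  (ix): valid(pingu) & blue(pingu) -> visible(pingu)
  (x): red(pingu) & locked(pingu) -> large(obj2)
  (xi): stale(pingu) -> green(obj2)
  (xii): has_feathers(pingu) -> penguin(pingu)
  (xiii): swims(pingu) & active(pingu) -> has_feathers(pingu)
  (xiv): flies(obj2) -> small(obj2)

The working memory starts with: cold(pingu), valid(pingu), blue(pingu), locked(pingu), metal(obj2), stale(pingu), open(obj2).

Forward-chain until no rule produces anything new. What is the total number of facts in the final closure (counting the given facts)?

[1] (ii) [open(obj2) -> ready(obj2)]; (vi) [blue(pingu) & cold(pingu) -> large(obj2)]; (vii) [metal(obj2) -> flagged(obj2)]; (ix) [valid(pingu) & blue(pingu) -> visible(pingu)]; (xi) [stale(pingu) -> green(obj2)]. ⇒ new: ready(obj2), large(obj2), flagged(obj2), visible(pingu), green(obj2).
[2] (i) [large(obj2) & green(obj2) -> active(pingu)]; (v) [flagged(obj2) -> mammal(obj2)]. ⇒ new: active(pingu), mammal(obj2).
[3] (iv) [mammal(obj2) -> swims(pingu)]. ⇒ new: swims(pingu).
[4] (xiii) [swims(pingu) & active(pingu) -> has_feathers(pingu)]. ⇒ new: has_feathers(pingu).
[5] (xii) [has_feathers(pingu) -> penguin(pingu)]. ⇒ new: penguin(pingu).
Closure: {active(pingu), blue(pingu), cold(pingu), flagged(obj2), green(obj2), has_feathers(pingu), large(obj2), locked(pingu), mammal(obj2), metal(obj2), open(obj2), penguin(pingu), ready(obj2), stale(pingu), swims(pingu), valid(pingu), visible(pingu)} — 17 facts.

17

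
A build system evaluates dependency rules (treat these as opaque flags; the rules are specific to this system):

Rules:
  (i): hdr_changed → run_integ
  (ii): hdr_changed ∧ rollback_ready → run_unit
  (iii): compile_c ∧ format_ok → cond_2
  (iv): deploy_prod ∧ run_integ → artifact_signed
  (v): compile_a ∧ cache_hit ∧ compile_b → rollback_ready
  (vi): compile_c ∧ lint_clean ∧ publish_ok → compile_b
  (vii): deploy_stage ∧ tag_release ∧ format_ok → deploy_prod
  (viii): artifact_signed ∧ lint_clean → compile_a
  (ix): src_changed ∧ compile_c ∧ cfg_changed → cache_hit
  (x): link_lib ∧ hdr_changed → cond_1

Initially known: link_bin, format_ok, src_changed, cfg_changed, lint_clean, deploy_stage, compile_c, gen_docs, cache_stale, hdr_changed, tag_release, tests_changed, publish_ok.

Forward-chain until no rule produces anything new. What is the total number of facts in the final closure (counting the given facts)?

22

Round 1 — (i), (iii), (vi), (vii), (ix), derive run_integ, cond_2, compile_b, deploy_prod, cache_hit.
Round 2 — (iv), derive artifact_signed.
Round 3 — (viii), derive compile_a.
Round 4 — (v), derive rollback_ready.
Round 5 — (ii), derive run_unit.
Closure: {artifact_signed, cache_hit, cache_stale, cfg_changed, compile_a, compile_b, compile_c, cond_2, deploy_prod, deploy_stage, format_ok, gen_docs, hdr_changed, link_bin, lint_clean, publish_ok, rollback_ready, run_integ, run_unit, src_changed, tag_release, tests_changed} — 22 facts.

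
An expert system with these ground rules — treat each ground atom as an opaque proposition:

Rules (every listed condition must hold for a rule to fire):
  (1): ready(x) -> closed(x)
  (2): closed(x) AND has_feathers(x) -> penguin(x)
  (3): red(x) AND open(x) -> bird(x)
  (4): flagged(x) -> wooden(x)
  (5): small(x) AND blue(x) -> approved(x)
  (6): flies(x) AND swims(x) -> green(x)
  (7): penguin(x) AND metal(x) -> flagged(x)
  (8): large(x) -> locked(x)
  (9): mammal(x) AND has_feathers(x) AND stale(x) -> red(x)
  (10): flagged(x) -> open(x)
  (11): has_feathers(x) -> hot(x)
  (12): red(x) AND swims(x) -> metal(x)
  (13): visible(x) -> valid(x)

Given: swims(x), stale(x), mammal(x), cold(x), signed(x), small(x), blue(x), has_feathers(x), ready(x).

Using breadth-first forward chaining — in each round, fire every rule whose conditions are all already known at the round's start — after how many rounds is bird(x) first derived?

[1] (1) [ready(x) -> closed(x)]; (5) [small(x) AND blue(x) -> approved(x)]; (9) [mammal(x) AND has_feathers(x) AND stale(x) -> red(x)]; (11) [has_feathers(x) -> hot(x)]. ⇒ new: closed(x), approved(x), red(x), hot(x).
[2] (2) [closed(x) AND has_feathers(x) -> penguin(x)]; (12) [red(x) AND swims(x) -> metal(x)]. ⇒ new: penguin(x), metal(x).
[3] (7) [penguin(x) AND metal(x) -> flagged(x)]. ⇒ new: flagged(x).
[4] (4) [flagged(x) -> wooden(x)]; (10) [flagged(x) -> open(x)]. ⇒ new: wooden(x), open(x).
[5] (3) [red(x) AND open(x) -> bird(x)]. ⇒ new: bird(x).
bird(x) first appears in round 5.

5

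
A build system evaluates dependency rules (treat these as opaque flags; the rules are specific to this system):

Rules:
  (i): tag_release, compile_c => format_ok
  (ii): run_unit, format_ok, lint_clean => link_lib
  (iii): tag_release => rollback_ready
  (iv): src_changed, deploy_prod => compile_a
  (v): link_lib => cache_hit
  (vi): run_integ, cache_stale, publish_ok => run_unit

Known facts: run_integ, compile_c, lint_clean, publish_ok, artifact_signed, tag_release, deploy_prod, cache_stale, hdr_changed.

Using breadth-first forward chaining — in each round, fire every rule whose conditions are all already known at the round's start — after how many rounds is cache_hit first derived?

3

Round 1: (i) [tag_release, compile_c => format_ok]; (iii) [tag_release => rollback_ready]; (vi) [run_integ, cache_stale, publish_ok => run_unit]. Adds format_ok, rollback_ready, run_unit.
Round 2: (ii) [run_unit, format_ok, lint_clean => link_lib]. Adds link_lib.
Round 3: (v) [link_lib => cache_hit]. Adds cache_hit.
cache_hit first appears in round 3.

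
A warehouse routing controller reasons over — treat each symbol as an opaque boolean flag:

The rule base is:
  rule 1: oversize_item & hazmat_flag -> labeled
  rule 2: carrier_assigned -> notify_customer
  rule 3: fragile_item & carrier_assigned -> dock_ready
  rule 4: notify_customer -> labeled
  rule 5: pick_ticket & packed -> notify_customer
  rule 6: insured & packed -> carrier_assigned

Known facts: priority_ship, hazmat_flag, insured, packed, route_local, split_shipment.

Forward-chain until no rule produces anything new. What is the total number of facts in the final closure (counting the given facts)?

[1] rule 6 [insured & packed -> carrier_assigned]. ⇒ new: carrier_assigned.
[2] rule 2 [carrier_assigned -> notify_customer]. ⇒ new: notify_customer.
[3] rule 4 [notify_customer -> labeled]. ⇒ new: labeled.
Closure: {carrier_assigned, hazmat_flag, insured, labeled, notify_customer, packed, priority_ship, route_local, split_shipment} — 9 facts.

9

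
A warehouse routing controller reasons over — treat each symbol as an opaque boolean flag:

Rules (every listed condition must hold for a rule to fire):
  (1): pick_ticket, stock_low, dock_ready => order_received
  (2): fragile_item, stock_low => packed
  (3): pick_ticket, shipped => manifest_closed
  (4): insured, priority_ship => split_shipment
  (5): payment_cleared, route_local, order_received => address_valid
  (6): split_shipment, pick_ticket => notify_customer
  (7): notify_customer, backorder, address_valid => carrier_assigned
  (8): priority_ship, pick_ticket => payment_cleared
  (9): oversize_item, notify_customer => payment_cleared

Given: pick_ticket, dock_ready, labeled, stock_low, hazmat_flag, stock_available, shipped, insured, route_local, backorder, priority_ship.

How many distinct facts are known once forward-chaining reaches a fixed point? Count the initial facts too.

Round 1 — (1), (3), (4), (8), derive order_received, manifest_closed, split_shipment, payment_cleared.
Round 2 — (5), (6), derive address_valid, notify_customer.
Round 3 — (7), derive carrier_assigned.
Closure: {address_valid, backorder, carrier_assigned, dock_ready, hazmat_flag, insured, labeled, manifest_closed, notify_customer, order_received, payment_cleared, pick_ticket, priority_ship, route_local, shipped, split_shipment, stock_available, stock_low} — 18 facts.

18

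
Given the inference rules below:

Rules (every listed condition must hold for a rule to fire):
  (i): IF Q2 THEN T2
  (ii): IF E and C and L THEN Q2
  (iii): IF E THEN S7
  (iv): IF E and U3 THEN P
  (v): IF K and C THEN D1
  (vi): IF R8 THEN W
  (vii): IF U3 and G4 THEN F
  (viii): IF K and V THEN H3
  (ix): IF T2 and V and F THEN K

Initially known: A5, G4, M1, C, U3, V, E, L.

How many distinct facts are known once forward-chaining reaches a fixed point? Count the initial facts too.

16

[1] (ii) [IF E and C and L THEN Q2]; (iii) [IF E THEN S7]; (iv) [IF E and U3 THEN P]; (vii) [IF U3 and G4 THEN F]. ⇒ new: Q2, S7, P, F.
[2] (i) [IF Q2 THEN T2]. ⇒ new: T2.
[3] (ix) [IF T2 and V and F THEN K]. ⇒ new: K.
[4] (v) [IF K and C THEN D1]; (viii) [IF K and V THEN H3]. ⇒ new: D1, H3.
Closure: {A5, C, D1, E, F, G4, H3, K, L, M1, P, Q2, S7, T2, U3, V} — 16 facts.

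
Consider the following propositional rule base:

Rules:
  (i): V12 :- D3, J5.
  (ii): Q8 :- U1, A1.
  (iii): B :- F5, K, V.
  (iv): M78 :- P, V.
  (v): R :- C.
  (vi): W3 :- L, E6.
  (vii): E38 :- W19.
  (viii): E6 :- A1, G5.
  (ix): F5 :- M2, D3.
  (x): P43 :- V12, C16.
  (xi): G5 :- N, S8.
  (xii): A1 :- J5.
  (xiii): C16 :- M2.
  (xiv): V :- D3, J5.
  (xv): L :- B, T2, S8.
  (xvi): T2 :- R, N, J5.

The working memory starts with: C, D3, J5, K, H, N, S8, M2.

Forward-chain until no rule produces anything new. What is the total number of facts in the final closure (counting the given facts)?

[1] (i) [V12 :- D3, J5.]; (v) [R :- C.]; (ix) [F5 :- M2, D3.]; (xi) [G5 :- N, S8.]; (xii) [A1 :- J5.]; (xiii) [C16 :- M2.]; (xiv) [V :- D3, J5.]. ⇒ new: V12, R, F5, G5, A1, C16, V.
[2] (iii) [B :- F5, K, V.]; (viii) [E6 :- A1, G5.]; (x) [P43 :- V12, C16.]; (xvi) [T2 :- R, N, J5.]. ⇒ new: B, E6, P43, T2.
[3] (xv) [L :- B, T2, S8.]. ⇒ new: L.
[4] (vi) [W3 :- L, E6.]. ⇒ new: W3.
Closure: {A1, B, C, C16, D3, E6, F5, G5, H, J5, K, L, M2, N, P43, R, S8, T2, V, V12, W3} — 21 facts.

21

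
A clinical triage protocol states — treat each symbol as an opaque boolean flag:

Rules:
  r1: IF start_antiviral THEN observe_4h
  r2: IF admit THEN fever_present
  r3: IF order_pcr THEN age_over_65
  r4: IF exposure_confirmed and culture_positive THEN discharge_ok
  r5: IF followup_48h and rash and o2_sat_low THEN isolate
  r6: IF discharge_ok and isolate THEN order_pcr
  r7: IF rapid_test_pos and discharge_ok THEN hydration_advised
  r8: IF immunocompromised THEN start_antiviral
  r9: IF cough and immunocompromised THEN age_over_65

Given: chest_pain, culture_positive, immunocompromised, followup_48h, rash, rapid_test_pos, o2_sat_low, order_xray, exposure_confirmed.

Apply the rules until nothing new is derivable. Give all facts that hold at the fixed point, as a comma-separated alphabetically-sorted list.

[1] r4 [IF exposure_confirmed and culture_positive THEN discharge_ok]; r5 [IF followup_48h and rash and o2_sat_low THEN isolate]; r8 [IF immunocompromised THEN start_antiviral]. ⇒ new: discharge_ok, isolate, start_antiviral.
[2] r1 [IF start_antiviral THEN observe_4h]; r6 [IF discharge_ok and isolate THEN order_pcr]; r7 [IF rapid_test_pos and discharge_ok THEN hydration_advised]. ⇒ new: observe_4h, order_pcr, hydration_advised.
[3] r3 [IF order_pcr THEN age_over_65]. ⇒ new: age_over_65.

age_over_65, chest_pain, culture_positive, discharge_ok, exposure_confirmed, followup_48h, hydration_advised, immunocompromised, isolate, o2_sat_low, observe_4h, order_pcr, order_xray, rapid_test_pos, rash, start_antiviral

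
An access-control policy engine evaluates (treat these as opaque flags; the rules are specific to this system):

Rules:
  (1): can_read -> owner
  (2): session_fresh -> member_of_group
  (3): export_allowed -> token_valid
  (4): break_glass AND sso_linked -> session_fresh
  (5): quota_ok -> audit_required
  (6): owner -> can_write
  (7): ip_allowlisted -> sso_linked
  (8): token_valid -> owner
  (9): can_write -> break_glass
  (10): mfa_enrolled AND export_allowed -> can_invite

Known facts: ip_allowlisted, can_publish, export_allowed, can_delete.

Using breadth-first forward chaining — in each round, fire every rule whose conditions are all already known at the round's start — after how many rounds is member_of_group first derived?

6

Round 1: (3) [export_allowed -> token_valid]; (7) [ip_allowlisted -> sso_linked]. Adds token_valid, sso_linked.
Round 2: (8) [token_valid -> owner]. Adds owner.
Round 3: (6) [owner -> can_write]. Adds can_write.
Round 4: (9) [can_write -> break_glass]. Adds break_glass.
Round 5: (4) [break_glass AND sso_linked -> session_fresh]. Adds session_fresh.
Round 6: (2) [session_fresh -> member_of_group]. Adds member_of_group.
member_of_group first appears in round 6.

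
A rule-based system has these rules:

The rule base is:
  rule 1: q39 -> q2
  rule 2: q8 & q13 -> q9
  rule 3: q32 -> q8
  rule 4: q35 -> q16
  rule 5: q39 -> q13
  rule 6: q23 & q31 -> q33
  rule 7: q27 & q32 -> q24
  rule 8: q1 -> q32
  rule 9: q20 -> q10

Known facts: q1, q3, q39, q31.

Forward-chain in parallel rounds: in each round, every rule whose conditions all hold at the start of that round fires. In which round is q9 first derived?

3

Round 1: rule 1 [q39 -> q2]; rule 5 [q39 -> q13]; rule 8 [q1 -> q32]. New: q2, q13, q32.
Round 2: rule 3 [q32 -> q8]. New: q8.
Round 3: rule 2 [q8 & q13 -> q9]. New: q9.
q9 first appears in round 3.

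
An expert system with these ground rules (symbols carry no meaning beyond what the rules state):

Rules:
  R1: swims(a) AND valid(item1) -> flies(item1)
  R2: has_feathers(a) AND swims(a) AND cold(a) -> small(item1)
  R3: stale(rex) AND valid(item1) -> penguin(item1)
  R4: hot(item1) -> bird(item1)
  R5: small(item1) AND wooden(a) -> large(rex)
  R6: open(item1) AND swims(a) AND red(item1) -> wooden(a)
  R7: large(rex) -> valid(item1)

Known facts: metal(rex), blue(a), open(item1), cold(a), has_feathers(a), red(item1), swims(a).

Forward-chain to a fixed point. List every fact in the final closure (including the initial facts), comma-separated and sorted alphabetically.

blue(a), cold(a), flies(item1), has_feathers(a), large(rex), metal(rex), open(item1), red(item1), small(item1), swims(a), valid(item1), wooden(a)

Round 1: R2 [has_feathers(a) AND swims(a) AND cold(a) -> small(item1)]; R6 [open(item1) AND swims(a) AND red(item1) -> wooden(a)]. New: small(item1), wooden(a).
Round 2: R5 [small(item1) AND wooden(a) -> large(rex)]. New: large(rex).
Round 3: R7 [large(rex) -> valid(item1)]. New: valid(item1).
Round 4: R1 [swims(a) AND valid(item1) -> flies(item1)]. New: flies(item1).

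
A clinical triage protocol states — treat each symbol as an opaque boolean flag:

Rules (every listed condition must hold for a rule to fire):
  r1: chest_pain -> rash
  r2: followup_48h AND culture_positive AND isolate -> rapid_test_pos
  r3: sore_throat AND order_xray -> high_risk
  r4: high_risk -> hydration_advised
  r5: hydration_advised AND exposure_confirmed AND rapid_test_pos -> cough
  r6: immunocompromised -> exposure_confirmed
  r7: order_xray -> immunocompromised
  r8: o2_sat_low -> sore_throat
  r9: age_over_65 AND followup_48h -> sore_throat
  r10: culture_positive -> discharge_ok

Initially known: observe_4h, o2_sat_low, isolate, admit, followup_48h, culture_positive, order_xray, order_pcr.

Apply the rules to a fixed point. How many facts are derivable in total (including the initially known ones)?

16

[1] r2 [followup_48h AND culture_positive AND isolate -> rapid_test_pos]; r7 [order_xray -> immunocompromised]; r8 [o2_sat_low -> sore_throat]; r10 [culture_positive -> discharge_ok]. ⇒ new: rapid_test_pos, immunocompromised, sore_throat, discharge_ok.
[2] r3 [sore_throat AND order_xray -> high_risk]; r6 [immunocompromised -> exposure_confirmed]. ⇒ new: high_risk, exposure_confirmed.
[3] r4 [high_risk -> hydration_advised]. ⇒ new: hydration_advised.
[4] r5 [hydration_advised AND exposure_confirmed AND rapid_test_pos -> cough]. ⇒ new: cough.
Closure: {admit, cough, culture_positive, discharge_ok, exposure_confirmed, followup_48h, high_risk, hydration_advised, immunocompromised, isolate, o2_sat_low, observe_4h, order_pcr, order_xray, rapid_test_pos, sore_throat} — 16 facts.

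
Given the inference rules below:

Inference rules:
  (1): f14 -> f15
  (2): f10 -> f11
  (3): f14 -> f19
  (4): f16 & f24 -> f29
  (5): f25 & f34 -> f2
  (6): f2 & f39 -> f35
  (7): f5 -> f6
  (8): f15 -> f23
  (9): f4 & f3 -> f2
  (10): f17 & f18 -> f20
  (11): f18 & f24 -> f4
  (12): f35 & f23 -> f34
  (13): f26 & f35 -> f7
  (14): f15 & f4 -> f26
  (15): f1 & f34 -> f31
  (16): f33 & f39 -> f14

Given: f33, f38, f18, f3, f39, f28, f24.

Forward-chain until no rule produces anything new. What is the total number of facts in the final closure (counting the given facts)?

17

Round 1: (11) [f18 & f24 -> f4]; (16) [f33 & f39 -> f14]. Adds f4, f14.
Round 2: (1) [f14 -> f15]; (3) [f14 -> f19]; (9) [f4 & f3 -> f2]. Adds f15, f19, f2.
Round 3: (6) [f2 & f39 -> f35]; (8) [f15 -> f23]; (14) [f15 & f4 -> f26]. Adds f35, f23, f26.
Round 4: (12) [f35 & f23 -> f34]; (13) [f26 & f35 -> f7]. Adds f34, f7.
Closure: {f14, f15, f18, f19, f2, f23, f24, f26, f28, f3, f33, f34, f35, f38, f39, f4, f7} — 17 facts.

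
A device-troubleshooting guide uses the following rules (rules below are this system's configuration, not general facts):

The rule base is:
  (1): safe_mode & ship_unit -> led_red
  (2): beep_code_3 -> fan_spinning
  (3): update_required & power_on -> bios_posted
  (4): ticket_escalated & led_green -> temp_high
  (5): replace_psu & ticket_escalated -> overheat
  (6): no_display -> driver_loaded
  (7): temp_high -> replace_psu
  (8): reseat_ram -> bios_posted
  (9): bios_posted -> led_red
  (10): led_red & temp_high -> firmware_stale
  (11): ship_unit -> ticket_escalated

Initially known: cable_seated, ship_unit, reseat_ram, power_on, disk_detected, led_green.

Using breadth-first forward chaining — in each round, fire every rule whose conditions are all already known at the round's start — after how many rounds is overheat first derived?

4

Round 1 fires (8), (11), giving bios_posted, ticket_escalated.
Round 2 fires (4), (9), giving temp_high, led_red.
Round 3 fires (7), (10), giving replace_psu, firmware_stale.
Round 4 fires (5), giving overheat.
overheat first appears in round 4.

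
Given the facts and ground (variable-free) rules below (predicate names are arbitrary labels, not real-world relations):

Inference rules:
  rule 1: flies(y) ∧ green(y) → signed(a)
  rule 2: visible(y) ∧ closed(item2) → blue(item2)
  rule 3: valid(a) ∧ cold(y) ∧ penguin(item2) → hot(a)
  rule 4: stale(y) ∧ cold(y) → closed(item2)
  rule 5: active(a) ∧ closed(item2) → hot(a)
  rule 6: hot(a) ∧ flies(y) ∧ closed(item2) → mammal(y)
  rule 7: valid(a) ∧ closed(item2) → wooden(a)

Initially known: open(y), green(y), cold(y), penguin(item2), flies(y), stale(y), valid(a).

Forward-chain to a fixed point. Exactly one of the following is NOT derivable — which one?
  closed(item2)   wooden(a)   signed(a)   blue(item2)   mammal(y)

blue(item2)

Round 1: rule 1 [flies(y) ∧ green(y) → signed(a)]; rule 3 [valid(a) ∧ cold(y) ∧ penguin(item2) → hot(a)]; rule 4 [stale(y) ∧ cold(y) → closed(item2)]. Adds signed(a), hot(a), closed(item2).
Round 2: rule 6 [hot(a) ∧ flies(y) ∧ closed(item2) → mammal(y)]; rule 7 [valid(a) ∧ closed(item2) → wooden(a)]. Adds mammal(y), wooden(a).
Derived: mammal(y) (round 2), wooden(a) (round 2), signed(a) (round 1), closed(item2) (round 1). blue(item2) never appears in any round.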